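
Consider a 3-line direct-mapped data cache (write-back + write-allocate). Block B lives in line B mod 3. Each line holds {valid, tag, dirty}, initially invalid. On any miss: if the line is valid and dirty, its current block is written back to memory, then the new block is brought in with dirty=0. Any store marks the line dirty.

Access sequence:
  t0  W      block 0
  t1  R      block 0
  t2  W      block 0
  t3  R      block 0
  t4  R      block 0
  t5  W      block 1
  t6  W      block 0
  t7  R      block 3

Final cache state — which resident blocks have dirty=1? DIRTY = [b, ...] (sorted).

0: W B0 -> L0 miss  d=D]
1: R B0 -> L0 hit  d=D]
2: W B0 -> L0 hit  d=D]
3: R B0 -> L0 hit  d=D]
4: R B0 -> L0 hit  d=D]
5: W B1 -> L1 miss  d=D]
6: W B0 -> L0 hit  d=D]
7: R B3 -> L0 miss wb->B0  d=-]

DIRTY = [1]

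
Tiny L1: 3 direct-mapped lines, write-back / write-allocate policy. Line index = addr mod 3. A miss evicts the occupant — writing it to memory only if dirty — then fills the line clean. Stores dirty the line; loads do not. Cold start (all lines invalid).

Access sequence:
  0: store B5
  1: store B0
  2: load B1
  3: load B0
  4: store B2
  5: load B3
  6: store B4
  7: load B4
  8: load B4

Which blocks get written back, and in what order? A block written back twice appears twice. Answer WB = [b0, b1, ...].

0: W B5 -> L2 miss  d=D]
1: W B0 -> L0 miss  d=D]
2: R B1 -> L1 miss  d=-]
3: R B0 -> L0 hit  d=D]
4: W B2 -> L2 miss wb->B5  d=D]
5: R B3 -> L0 miss wb->B0  d=-]
6: W B4 -> L1 miss  d=D]
7: R B4 -> L1 hit  d=D]
8: R B4 -> L1 hit  d=D]

WB = [5, 0]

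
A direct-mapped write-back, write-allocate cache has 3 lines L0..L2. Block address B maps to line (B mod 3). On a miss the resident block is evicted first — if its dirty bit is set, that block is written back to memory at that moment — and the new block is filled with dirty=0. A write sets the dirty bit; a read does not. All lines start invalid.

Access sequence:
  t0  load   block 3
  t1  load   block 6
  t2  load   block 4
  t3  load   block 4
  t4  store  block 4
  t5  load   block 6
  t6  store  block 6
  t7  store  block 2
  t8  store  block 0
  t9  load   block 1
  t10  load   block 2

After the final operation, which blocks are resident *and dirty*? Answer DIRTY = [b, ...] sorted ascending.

DIRTY = [0, 2]

0: R B3 -> L0 miss  d=-]
1: R B6 -> L0 miss  d=-]
2: R B4 -> L1 miss  d=-]
3: R B4 -> L1 hit  d=-]
4: W B4 -> L1 hit  d=D]
5: R B6 -> L0 hit  d=-]
6: W B6 -> L0 hit  d=D]
7: W B2 -> L2 miss  d=D]
8: W B0 -> L0 miss wb->B6  d=D]
9: R B1 -> L1 miss wb->B4  d=-]
10: R B2 -> L2 hit  d=D]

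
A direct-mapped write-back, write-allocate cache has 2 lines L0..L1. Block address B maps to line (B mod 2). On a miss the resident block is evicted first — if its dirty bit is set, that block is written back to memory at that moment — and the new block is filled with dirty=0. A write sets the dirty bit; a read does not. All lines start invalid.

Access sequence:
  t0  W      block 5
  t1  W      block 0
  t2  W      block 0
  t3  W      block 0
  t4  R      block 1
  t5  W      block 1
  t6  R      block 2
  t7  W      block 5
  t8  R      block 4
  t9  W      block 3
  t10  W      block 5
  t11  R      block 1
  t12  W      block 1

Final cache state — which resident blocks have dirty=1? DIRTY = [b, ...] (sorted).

DIRTY = [1]

0: W B5 -> L1 miss  d=D]
1: W B0 -> L0 miss  d=D]
2: W B0 -> L0 hit  d=D]
3: W B0 -> L0 hit  d=D]
4: R B1 -> L1 miss wb->B5  d=-]
5: W B1 -> L1 hit  d=D]
6: R B2 -> L0 miss wb->B0  d=-]
7: W B5 -> L1 miss wb->B1  d=D]
8: R B4 -> L0 miss  d=-]
9: W B3 -> L1 miss wb->B5  d=D]
10: W B5 -> L1 miss wb->B3  d=D]
11: R B1 -> L1 miss wb->B5  d=-]
12: W B1 -> L1 hit  d=D]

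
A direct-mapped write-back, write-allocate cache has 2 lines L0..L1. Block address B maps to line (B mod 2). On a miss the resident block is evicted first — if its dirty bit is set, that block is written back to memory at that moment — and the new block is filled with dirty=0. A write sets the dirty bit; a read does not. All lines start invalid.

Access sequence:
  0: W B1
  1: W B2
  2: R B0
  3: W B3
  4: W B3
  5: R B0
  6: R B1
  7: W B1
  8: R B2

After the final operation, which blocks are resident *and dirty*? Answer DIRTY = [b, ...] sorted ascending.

DIRTY = [1]

0: W B1 -> L1 miss  d=D]
1: W B2 -> L0 miss  d=D]
2: R B0 -> L0 miss wb->B2  d=-]
3: W B3 -> L1 miss wb->B1  d=D]
4: W B3 -> L1 hit  d=D]
5: R B0 -> L0 hit  d=-]
6: R B1 -> L1 miss wb->B3  d=-]
7: W B1 -> L1 hit  d=D]
8: R B2 -> L0 miss  d=-]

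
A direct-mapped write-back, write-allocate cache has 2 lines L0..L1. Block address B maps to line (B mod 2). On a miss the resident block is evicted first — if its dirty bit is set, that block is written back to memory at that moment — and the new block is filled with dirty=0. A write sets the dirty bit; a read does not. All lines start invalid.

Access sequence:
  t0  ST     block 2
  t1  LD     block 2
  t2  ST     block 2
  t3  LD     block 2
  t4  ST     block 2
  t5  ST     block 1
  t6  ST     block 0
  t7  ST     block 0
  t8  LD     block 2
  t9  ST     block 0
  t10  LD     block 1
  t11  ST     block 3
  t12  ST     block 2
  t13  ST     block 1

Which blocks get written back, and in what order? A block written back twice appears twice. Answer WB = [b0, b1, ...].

WB = [2, 0, 1, 0, 3]

0: W B2 -> L0 miss  d=D]
1: R B2 -> L0 hit  d=D]
2: W B2 -> L0 hit  d=D]
3: R B2 -> L0 hit  d=D]
4: W B2 -> L0 hit  d=D]
5: W B1 -> L1 miss  d=D]
6: W B0 -> L0 miss wb->B2  d=D]
7: W B0 -> L0 hit  d=D]
8: R B2 -> L0 miss wb->B0  d=-]
9: W B0 -> L0 miss  d=D]
10: R B1 -> L1 hit  d=D]
11: W B3 -> L1 miss wb->B1  d=D]
12: W B2 -> L0 miss wb->B0  d=D]
13: W B1 -> L1 miss wb->B3  d=D]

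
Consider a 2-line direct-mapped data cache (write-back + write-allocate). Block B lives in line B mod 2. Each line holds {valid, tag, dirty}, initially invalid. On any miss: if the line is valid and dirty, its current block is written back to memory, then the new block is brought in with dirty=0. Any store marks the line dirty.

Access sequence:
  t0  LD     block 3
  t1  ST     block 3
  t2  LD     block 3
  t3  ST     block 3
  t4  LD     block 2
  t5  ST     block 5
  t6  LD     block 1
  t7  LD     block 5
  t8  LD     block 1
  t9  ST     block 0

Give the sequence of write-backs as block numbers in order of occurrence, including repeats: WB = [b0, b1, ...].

WB = [3, 5]

  0 | R B3 → L1 miss [-]
  1 | W B3 → L1 hit [D]
  2 | R B3 → L1 hit [D]
  3 | W B3 → L1 hit [D]
  4 | R B2 → L0 miss [-]
  5 | W B5 → L1 miss wb→B3 [D]
  6 | R B1 → L1 miss wb→B5 [-]
  7 | R B5 → L1 miss [-]
  8 | R B1 → L1 miss [-]
  9 | W B0 → L0 miss [D]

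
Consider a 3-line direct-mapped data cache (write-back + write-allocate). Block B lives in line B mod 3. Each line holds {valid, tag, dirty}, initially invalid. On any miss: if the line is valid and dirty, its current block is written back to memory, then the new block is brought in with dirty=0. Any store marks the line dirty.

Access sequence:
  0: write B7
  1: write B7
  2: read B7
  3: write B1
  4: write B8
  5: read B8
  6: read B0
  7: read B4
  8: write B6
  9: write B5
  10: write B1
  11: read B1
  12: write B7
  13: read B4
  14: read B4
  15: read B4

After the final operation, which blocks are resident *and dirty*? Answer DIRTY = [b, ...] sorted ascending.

DIRTY = [5, 6]

  0 | W B7 → L1 miss [D]
  1 | W B7 → L1 hit [D]
  2 | R B7 → L1 hit [D]
  3 | W B1 → L1 miss wb→B7 [D]
  4 | W B8 → L2 miss [D]
  5 | R B8 → L2 hit [D]
  6 | R B0 → L0 miss [-]
  7 | R B4 → L1 miss wb→B1 [-]
  8 | W B6 → L0 miss [D]
  9 | W B5 → L2 miss wb→B8 [D]
  10 | W B1 → L1 miss [D]
  11 | R B1 → L1 hit [D]
  12 | W B7 → L1 miss wb→B1 [D]
  13 | R B4 → L1 miss wb→B7 [-]
  14 | R B4 → L1 hit [-]
  15 | R B4 → L1 hit [-]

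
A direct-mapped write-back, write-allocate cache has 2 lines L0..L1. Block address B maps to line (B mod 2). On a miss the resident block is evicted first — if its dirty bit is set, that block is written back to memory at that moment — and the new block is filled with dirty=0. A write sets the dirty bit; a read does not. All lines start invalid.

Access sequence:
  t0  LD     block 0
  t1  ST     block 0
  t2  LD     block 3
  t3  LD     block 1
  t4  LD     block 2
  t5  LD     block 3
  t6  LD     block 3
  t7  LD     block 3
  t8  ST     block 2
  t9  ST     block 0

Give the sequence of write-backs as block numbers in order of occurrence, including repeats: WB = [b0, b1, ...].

WB = [0, 2]

  0 | R B0 → L0 miss [-]
  1 | W B0 → L0 hit [D]
  2 | R B3 → L1 miss [-]
  3 | R B1 → L1 miss [-]
  4 | R B2 → L0 miss wb→B0 [-]
  5 | R B3 → L1 miss [-]
  6 | R B3 → L1 hit [-]
  7 | R B3 → L1 hit [-]
  8 | W B2 → L0 hit [D]
  9 | W B0 → L0 miss wb→B2 [D]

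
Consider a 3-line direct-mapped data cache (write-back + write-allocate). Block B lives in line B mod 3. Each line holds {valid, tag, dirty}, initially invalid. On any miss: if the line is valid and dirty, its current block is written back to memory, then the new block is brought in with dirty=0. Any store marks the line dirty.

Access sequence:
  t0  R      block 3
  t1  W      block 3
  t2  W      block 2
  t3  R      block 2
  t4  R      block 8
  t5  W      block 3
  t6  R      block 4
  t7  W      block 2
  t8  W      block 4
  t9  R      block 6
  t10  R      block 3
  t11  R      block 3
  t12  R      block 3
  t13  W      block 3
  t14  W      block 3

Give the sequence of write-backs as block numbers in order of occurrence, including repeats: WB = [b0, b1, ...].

WB = [2, 3]

0: R B3 -> L0 miss  d=-]
1: W B3 -> L0 hit  d=D]
2: W B2 -> L2 miss  d=D]
3: R B2 -> L2 hit  d=D]
4: R B8 -> L2 miss wb->B2  d=-]
5: W B3 -> L0 hit  d=D]
6: R B4 -> L1 miss  d=-]
7: W B2 -> L2 miss  d=D]
8: W B4 -> L1 hit  d=D]
9: R B6 -> L0 miss wb->B3  d=-]
10: R B3 -> L0 miss  d=-]
11: R B3 -> L0 hit  d=-]
12: R B3 -> L0 hit  d=-]
13: W B3 -> L0 hit  d=D]
14: W B3 -> L0 hit  d=D]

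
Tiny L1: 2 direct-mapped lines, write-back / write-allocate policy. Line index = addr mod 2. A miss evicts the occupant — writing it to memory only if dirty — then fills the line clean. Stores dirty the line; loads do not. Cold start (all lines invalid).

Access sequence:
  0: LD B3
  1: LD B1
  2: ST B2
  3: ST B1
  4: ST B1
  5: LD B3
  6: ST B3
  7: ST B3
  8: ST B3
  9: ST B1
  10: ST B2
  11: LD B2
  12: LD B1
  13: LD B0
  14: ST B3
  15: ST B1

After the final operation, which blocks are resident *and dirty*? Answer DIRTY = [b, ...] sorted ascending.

DIRTY = [1]

  0 | R B3 → L1 miss [-]
  1 | R B1 → L1 miss [-]
  2 | W B2 → L0 miss [D]
  3 | W B1 → L1 hit [D]
  4 | W B1 → L1 hit [D]
  5 | R B3 → L1 miss wb→B1 [-]
  6 | W B3 → L1 hit [D]
  7 | W B3 → L1 hit [D]
  8 | W B3 → L1 hit [D]
  9 | W B1 → L1 miss wb→B3 [D]
  10 | W B2 → L0 hit [D]
  11 | R B2 → L0 hit [D]
  12 | R B1 → L1 hit [D]
  13 | R B0 → L0 miss wb→B2 [-]
  14 | W B3 → L1 miss wb→B1 [D]
  15 | W B1 → L1 miss wb→B3 [D]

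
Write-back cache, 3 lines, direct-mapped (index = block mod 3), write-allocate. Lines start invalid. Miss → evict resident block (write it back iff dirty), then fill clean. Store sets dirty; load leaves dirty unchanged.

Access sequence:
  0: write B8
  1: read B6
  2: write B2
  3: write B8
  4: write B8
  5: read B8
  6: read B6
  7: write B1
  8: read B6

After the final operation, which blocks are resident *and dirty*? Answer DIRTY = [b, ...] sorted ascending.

DIRTY = [1, 8]

0: W B8 → L2 miss [D]
1: R B6 → L0 miss [-]
2: W B2 → L2 miss wb→B8 [D]
3: W B8 → L2 miss wb→B2 [D]
4: W B8 → L2 hit [D]
5: R B8 → L2 hit [D]
6: R B6 → L0 hit [-]
7: W B1 → L1 miss [D]
8: R B6 → L0 hit [-]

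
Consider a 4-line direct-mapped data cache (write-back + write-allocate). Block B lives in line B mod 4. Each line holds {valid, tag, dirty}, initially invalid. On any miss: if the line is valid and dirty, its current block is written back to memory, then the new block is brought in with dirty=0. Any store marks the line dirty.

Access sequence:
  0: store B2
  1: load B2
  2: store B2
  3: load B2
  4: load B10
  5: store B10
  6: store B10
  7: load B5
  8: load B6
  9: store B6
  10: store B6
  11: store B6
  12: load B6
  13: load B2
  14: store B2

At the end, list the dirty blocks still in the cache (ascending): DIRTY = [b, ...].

0: W B2 → L2 miss [D]
1: R B2 → L2 hit [D]
2: W B2 → L2 hit [D]
3: R B2 → L2 hit [D]
4: R B10 → L2 miss wb→B2 [-]
5: W B10 → L2 hit [D]
6: W B10 → L2 hit [D]
7: R B5 → L1 miss [-]
8: R B6 → L2 miss wb→B10 [-]
9: W B6 → L2 hit [D]
10: W B6 → L2 hit [D]
11: W B6 → L2 hit [D]
12: R B6 → L2 hit [D]
13: R B2 → L2 miss wb→B6 [-]
14: W B2 → L2 hit [D]

DIRTY = [2]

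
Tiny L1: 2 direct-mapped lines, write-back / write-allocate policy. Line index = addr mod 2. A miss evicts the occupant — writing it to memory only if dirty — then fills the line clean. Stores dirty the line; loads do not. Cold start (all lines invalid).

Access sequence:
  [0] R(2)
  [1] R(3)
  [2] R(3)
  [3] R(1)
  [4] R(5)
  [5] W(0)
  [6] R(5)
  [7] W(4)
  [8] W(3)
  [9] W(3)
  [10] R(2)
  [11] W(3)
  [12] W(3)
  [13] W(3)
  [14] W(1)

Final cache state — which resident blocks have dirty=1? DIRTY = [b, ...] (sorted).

DIRTY = [1]

0: R B2 → L0 miss [-]
1: R B3 → L1 miss [-]
2: R B3 → L1 hit [-]
3: R B1 → L1 miss [-]
4: R B5 → L1 miss [-]
5: W B0 → L0 miss [D]
6: R B5 → L1 hit [-]
7: W B4 → L0 miss wb→B0 [D]
8: W B3 → L1 miss [D]
9: W B3 → L1 hit [D]
10: R B2 → L0 miss wb→B4 [-]
11: W B3 → L1 hit [D]
12: W B3 → L1 hit [D]
13: W B3 → L1 hit [D]
14: W B1 → L1 miss wb→B3 [D]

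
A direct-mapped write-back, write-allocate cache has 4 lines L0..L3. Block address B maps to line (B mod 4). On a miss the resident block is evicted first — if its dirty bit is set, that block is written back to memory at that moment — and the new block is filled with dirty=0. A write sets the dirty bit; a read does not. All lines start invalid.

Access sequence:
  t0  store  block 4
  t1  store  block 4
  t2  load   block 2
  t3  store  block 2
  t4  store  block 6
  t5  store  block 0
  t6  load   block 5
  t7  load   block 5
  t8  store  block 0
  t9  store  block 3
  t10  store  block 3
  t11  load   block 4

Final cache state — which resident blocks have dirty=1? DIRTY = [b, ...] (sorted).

DIRTY = [3, 6]

0: W B4 → L0 miss [D]
1: W B4 → L0 hit [D]
2: R B2 → L2 miss [-]
3: W B2 → L2 hit [D]
4: W B6 → L2 miss wb→B2 [D]
5: W B0 → L0 miss wb→B4 [D]
6: R B5 → L1 miss [-]
7: R B5 → L1 hit [-]
8: W B0 → L0 hit [D]
9: W B3 → L3 miss [D]
10: W B3 → L3 hit [D]
11: R B4 → L0 miss wb→B0 [-]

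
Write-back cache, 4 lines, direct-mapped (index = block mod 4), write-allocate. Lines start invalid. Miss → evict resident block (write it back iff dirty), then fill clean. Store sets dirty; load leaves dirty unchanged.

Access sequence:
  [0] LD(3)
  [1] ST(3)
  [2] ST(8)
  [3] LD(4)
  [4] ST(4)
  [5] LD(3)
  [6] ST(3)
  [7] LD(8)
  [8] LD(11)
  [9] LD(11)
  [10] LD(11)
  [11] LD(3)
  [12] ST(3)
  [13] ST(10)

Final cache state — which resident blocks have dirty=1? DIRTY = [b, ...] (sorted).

DIRTY = [3, 10]

0: R B3 -> L3 miss  d=-]
1: W B3 -> L3 hit  d=D]
2: W B8 -> L0 miss  d=D]
3: R B4 -> L0 miss wb->B8  d=-]
4: W B4 -> L0 hit  d=D]
5: R B3 -> L3 hit  d=D]
6: W B3 -> L3 hit  d=D]
7: R B8 -> L0 miss wb->B4  d=-]
8: R B11 -> L3 miss wb->B3  d=-]
9: R B11 -> L3 hit  d=-]
10: R B11 -> L3 hit  d=-]
11: R B3 -> L3 miss  d=-]
12: W B3 -> L3 hit  d=D]
13: W B10 -> L2 miss  d=D]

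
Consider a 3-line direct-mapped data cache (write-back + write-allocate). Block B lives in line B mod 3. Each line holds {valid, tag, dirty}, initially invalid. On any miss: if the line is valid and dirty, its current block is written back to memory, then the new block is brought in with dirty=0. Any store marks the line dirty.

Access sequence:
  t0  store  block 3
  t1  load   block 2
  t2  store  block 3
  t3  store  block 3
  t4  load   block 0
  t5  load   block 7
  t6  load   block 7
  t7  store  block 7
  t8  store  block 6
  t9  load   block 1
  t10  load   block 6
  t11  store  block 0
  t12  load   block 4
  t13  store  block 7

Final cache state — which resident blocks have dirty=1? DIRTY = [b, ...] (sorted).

  0 | W B3 → L0 miss [D]
  1 | R B2 → L2 miss [-]
  2 | W B3 → L0 hit [D]
  3 | W B3 → L0 hit [D]
  4 | R B0 → L0 miss wb→B3 [-]
  5 | R B7 → L1 miss [-]
  6 | R B7 → L1 hit [-]
  7 | W B7 → L1 hit [D]
  8 | W B6 → L0 miss [D]
  9 | R B1 → L1 miss wb→B7 [-]
  10 | R B6 → L0 hit [D]
  11 | W B0 → L0 miss wb→B6 [D]
  12 | R B4 → L1 miss [-]
  13 | W B7 → L1 miss [D]

DIRTY = [0, 7]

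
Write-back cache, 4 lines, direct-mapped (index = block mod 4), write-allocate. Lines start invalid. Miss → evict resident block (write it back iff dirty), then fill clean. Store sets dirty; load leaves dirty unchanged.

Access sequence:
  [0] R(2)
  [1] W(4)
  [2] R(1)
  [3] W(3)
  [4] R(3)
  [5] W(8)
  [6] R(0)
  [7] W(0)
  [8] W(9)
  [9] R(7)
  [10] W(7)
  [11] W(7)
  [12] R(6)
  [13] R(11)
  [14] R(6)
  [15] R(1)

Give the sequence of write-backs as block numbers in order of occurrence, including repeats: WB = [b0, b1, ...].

WB = [4, 8, 3, 7, 9]

  0 | R B2 → L2 miss [-]
  1 | W B4 → L0 miss [D]
  2 | R B1 → L1 miss [-]
  3 | W B3 → L3 miss [D]
  4 | R B3 → L3 hit [D]
  5 | W B8 → L0 miss wb→B4 [D]
  6 | R B0 → L0 miss wb→B8 [-]
  7 | W B0 → L0 hit [D]
  8 | W B9 → L1 miss [D]
  9 | R B7 → L3 miss wb→B3 [-]
  10 | W B7 → L3 hit [D]
  11 | W B7 → L3 hit [D]
  12 | R B6 → L2 miss [-]
  13 | R B11 → L3 miss wb→B7 [-]
  14 | R B6 → L2 hit [-]
  15 | R B1 → L1 miss wb→B9 [-]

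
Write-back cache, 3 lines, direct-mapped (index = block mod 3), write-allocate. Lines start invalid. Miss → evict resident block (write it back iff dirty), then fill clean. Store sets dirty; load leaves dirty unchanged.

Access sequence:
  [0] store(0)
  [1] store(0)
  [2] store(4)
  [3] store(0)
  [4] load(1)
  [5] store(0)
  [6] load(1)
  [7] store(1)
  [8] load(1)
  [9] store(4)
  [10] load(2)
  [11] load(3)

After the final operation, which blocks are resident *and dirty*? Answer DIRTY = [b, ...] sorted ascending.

DIRTY = [4]

0: W B0 -> L0 miss  d=D]
1: W B0 -> L0 hit  d=D]
2: W B4 -> L1 miss  d=D]
3: W B0 -> L0 hit  d=D]
4: R B1 -> L1 miss wb->B4  d=-]
5: W B0 -> L0 hit  d=D]
6: R B1 -> L1 hit  d=-]
7: W B1 -> L1 hit  d=D]
8: R B1 -> L1 hit  d=D]
9: W B4 -> L1 miss wb->B1  d=D]
10: R B2 -> L2 miss  d=-]
11: R B3 -> L0 miss wb->B0  d=-]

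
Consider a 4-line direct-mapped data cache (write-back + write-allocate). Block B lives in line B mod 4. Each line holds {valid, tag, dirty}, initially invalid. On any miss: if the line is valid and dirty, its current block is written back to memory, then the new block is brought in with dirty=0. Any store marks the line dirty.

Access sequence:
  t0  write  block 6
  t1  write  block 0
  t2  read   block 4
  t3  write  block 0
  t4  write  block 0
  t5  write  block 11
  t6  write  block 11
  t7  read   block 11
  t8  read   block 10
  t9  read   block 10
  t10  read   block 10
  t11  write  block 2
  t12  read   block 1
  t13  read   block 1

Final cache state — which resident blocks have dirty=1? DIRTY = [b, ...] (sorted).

DIRTY = [0, 2, 11]

0: W B6 → L2 miss [D]
1: W B0 → L0 miss [D]
2: R B4 → L0 miss wb→B0 [-]
3: W B0 → L0 miss [D]
4: W B0 → L0 hit [D]
5: W B11 → L3 miss [D]
6: W B11 → L3 hit [D]
7: R B11 → L3 hit [D]
8: R B10 → L2 miss wb→B6 [-]
9: R B10 → L2 hit [-]
10: R B10 → L2 hit [-]
11: W B2 → L2 miss [D]
12: R B1 → L1 miss [-]
13: R B1 → L1 hit [-]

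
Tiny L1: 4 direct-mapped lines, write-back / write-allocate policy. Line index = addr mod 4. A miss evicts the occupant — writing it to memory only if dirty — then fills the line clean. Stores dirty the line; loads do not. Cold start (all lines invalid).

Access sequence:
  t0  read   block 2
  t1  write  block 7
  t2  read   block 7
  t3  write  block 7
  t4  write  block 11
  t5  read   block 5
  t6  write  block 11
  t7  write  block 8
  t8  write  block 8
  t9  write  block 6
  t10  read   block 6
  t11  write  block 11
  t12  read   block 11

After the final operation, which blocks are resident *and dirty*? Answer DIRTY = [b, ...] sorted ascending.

DIRTY = [6, 8, 11]

  0 | R B2 → L2 miss [-]
  1 | W B7 → L3 miss [D]
  2 | R B7 → L3 hit [D]
  3 | W B7 → L3 hit [D]
  4 | W B11 → L3 miss wb→B7 [D]
  5 | R B5 → L1 miss [-]
  6 | W B11 → L3 hit [D]
  7 | W B8 → L0 miss [D]
  8 | W B8 → L0 hit [D]
  9 | W B6 → L2 miss [D]
  10 | R B6 → L2 hit [D]
  11 | W B11 → L3 hit [D]
  12 | R B11 → L3 hit [D]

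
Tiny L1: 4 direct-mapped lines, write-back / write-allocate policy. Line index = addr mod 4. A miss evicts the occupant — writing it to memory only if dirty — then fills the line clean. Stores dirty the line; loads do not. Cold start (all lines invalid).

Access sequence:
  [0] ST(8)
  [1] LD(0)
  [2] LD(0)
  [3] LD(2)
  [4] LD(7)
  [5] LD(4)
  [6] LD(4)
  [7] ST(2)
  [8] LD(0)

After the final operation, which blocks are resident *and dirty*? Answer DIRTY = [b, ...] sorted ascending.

DIRTY = [2]

0: W B8 -> L0 miss  d=D]
1: R B0 -> L0 miss wb->B8  d=-]
2: R B0 -> L0 hit  d=-]
3: R B2 -> L2 miss  d=-]
4: R B7 -> L3 miss  d=-]
5: R B4 -> L0 miss  d=-]
6: R B4 -> L0 hit  d=-]
7: W B2 -> L2 hit  d=D]
8: R B0 -> L0 miss  d=-]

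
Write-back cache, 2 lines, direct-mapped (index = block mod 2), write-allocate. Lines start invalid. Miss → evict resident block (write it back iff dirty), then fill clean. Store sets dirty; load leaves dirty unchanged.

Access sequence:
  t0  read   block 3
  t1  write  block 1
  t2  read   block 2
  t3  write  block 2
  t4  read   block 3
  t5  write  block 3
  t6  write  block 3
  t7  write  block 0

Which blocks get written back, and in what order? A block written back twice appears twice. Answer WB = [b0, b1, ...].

WB = [1, 2]

  0 | R B3 → L1 miss [-]
  1 | W B1 → L1 miss [D]
  2 | R B2 → L0 miss [-]
  3 | W B2 → L0 hit [D]
  4 | R B3 → L1 miss wb→B1 [-]
  5 | W B3 → L1 hit [D]
  6 | W B3 → L1 hit [D]
  7 | W B0 → L0 miss wb→B2 [D]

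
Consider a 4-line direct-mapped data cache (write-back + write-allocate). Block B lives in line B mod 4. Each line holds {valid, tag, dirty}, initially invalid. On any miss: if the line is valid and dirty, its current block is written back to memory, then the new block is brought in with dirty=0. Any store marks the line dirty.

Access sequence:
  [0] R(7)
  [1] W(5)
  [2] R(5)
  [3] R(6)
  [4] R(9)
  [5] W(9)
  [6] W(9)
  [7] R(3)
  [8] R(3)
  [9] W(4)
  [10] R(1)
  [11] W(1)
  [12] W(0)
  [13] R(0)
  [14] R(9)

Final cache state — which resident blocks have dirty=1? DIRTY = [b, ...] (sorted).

0: R B7 → L3 miss [-]
1: W B5 → L1 miss [D]
2: R B5 → L1 hit [D]
3: R B6 → L2 miss [-]
4: R B9 → L1 miss wb→B5 [-]
5: W B9 → L1 hit [D]
6: W B9 → L1 hit [D]
7: R B3 → L3 miss [-]
8: R B3 → L3 hit [-]
9: W B4 → L0 miss [D]
10: R B1 → L1 miss wb→B9 [-]
11: W B1 → L1 hit [D]
12: W B0 → L0 miss wb→B4 [D]
13: R B0 → L0 hit [D]
14: R B9 → L1 miss wb→B1 [-]

DIRTY = [0]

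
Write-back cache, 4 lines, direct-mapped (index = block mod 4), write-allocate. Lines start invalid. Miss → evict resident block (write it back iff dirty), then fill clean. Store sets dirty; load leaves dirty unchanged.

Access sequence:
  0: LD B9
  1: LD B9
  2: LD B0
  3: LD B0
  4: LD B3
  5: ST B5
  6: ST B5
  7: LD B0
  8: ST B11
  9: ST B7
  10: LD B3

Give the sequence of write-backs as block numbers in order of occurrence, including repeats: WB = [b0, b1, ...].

0: R B9 → L1 miss [-]
1: R B9 → L1 hit [-]
2: R B0 → L0 miss [-]
3: R B0 → L0 hit [-]
4: R B3 → L3 miss [-]
5: W B5 → L1 miss [D]
6: W B5 → L1 hit [D]
7: R B0 → L0 hit [-]
8: W B11 → L3 miss [D]
9: W B7 → L3 miss wb→B11 [D]
10: R B3 → L3 miss wb→B7 [-]

WB = [11, 7]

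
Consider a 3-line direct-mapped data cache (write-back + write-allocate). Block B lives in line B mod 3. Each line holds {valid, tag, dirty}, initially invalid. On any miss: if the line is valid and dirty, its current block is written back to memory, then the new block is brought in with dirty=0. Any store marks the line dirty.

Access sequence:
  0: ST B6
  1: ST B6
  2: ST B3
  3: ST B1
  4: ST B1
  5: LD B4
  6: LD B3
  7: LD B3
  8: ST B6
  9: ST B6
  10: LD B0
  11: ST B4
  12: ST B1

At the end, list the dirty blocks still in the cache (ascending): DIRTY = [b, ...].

0: W B6 -> L0 miss  d=D]
1: W B6 -> L0 hit  d=D]
2: W B3 -> L0 miss wb->B6  d=D]
3: W B1 -> L1 miss  d=D]
4: W B1 -> L1 hit  d=D]
5: R B4 -> L1 miss wb->B1  d=-]
6: R B3 -> L0 hit  d=D]
7: R B3 -> L0 hit  d=D]
8: W B6 -> L0 miss wb->B3  d=D]
9: W B6 -> L0 hit  d=D]
10: R B0 -> L0 miss wb->B6  d=-]
11: W B4 -> L1 hit  d=D]
12: W B1 -> L1 miss wb->B4  d=D]

DIRTY = [1]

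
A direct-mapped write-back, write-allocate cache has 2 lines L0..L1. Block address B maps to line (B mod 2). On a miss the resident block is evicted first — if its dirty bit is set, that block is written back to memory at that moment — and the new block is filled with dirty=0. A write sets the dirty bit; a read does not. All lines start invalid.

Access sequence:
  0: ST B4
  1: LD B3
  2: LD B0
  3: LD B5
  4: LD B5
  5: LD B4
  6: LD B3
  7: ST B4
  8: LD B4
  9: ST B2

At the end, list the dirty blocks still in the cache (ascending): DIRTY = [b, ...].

DIRTY = [2]

  0 | W B4 → L0 miss [D]
  1 | R B3 → L1 miss [-]
  2 | R B0 → L0 miss wb→B4 [-]
  3 | R B5 → L1 miss [-]
  4 | R B5 → L1 hit [-]
  5 | R B4 → L0 miss [-]
  6 | R B3 → L1 miss [-]
  7 | W B4 → L0 hit [D]
  8 | R B4 → L0 hit [D]
  9 | W B2 → L0 miss wb→B4 [D]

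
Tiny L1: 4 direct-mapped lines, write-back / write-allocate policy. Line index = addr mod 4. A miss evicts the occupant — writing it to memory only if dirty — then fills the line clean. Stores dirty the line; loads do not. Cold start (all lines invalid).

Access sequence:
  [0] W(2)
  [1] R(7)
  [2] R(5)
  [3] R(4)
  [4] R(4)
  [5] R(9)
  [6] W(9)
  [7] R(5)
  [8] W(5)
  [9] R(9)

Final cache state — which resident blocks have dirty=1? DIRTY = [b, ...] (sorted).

0: W B2 -> L2 miss  d=D]
1: R B7 -> L3 miss  d=-]
2: R B5 -> L1 miss  d=-]
3: R B4 -> L0 miss  d=-]
4: R B4 -> L0 hit  d=-]
5: R B9 -> L1 miss  d=-]
6: W B9 -> L1 hit  d=D]
7: R B5 -> L1 miss wb->B9  d=-]
8: W B5 -> L1 hit  d=D]
9: R B9 -> L1 miss wb->B5  d=-]

DIRTY = [2]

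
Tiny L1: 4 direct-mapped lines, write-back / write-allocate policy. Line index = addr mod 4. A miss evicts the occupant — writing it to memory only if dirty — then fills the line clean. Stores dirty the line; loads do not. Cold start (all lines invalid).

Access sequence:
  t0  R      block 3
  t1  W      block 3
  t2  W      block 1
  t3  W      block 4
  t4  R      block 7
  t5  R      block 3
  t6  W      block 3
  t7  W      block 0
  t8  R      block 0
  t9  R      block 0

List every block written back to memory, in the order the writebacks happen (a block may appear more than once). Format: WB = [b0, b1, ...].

  0 | R B3 → L3 miss [-]
  1 | W B3 → L3 hit [D]
  2 | W B1 → L1 miss [D]
  3 | W B4 → L0 miss [D]
  4 | R B7 → L3 miss wb→B3 [-]
  5 | R B3 → L3 miss [-]
  6 | W B3 → L3 hit [D]
  7 | W B0 → L0 miss wb→B4 [D]
  8 | R B0 → L0 hit [D]
  9 | R B0 → L0 hit [D]

WB = [3, 4]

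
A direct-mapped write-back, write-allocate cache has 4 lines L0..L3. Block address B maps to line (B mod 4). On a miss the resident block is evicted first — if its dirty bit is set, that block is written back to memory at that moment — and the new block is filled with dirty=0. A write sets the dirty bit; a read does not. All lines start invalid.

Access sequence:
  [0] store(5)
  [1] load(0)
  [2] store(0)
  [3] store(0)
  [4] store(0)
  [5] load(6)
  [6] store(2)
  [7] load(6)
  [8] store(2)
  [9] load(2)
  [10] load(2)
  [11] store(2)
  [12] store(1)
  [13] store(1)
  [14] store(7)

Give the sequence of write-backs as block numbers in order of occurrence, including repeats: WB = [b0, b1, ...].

WB = [2, 5]

  0 | W B5 → L1 miss [D]
  1 | R B0 → L0 miss [-]
  2 | W B0 → L0 hit [D]
  3 | W B0 → L0 hit [D]
  4 | W B0 → L0 hit [D]
  5 | R B6 → L2 miss [-]
  6 | W B2 → L2 miss [D]
  7 | R B6 → L2 miss wb→B2 [-]
  8 | W B2 → L2 miss [D]
  9 | R B2 → L2 hit [D]
  10 | R B2 → L2 hit [D]
  11 | W B2 → L2 hit [D]
  12 | W B1 → L1 miss wb→B5 [D]
  13 | W B1 → L1 hit [D]
  14 | W B7 → L3 miss [D]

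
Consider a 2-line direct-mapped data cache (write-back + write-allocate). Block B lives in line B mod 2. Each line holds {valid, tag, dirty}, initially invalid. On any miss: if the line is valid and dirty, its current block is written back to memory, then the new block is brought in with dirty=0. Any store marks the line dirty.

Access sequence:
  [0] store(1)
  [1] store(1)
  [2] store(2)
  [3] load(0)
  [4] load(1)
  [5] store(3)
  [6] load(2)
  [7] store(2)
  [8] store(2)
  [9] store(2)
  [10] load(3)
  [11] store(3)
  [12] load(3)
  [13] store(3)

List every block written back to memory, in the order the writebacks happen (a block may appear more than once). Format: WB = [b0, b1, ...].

0: W B1 → L1 miss [D]
1: W B1 → L1 hit [D]
2: W B2 → L0 miss [D]
3: R B0 → L0 miss wb→B2 [-]
4: R B1 → L1 hit [D]
5: W B3 → L1 miss wb→B1 [D]
6: R B2 → L0 miss [-]
7: W B2 → L0 hit [D]
8: W B2 → L0 hit [D]
9: W B2 → L0 hit [D]
10: R B3 → L1 hit [D]
11: W B3 → L1 hit [D]
12: R B3 → L1 hit [D]
13: W B3 → L1 hit [D]

WB = [2, 1]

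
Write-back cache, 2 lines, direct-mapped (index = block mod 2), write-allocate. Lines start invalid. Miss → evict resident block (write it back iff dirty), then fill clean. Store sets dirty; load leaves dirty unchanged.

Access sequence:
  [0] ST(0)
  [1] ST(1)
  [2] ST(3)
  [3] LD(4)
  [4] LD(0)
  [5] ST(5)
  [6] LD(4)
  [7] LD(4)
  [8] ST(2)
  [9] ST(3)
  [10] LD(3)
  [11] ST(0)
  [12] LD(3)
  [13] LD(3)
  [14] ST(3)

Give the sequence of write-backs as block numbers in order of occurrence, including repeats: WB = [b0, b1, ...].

  0 | W B0 → L0 miss [D]
  1 | W B1 → L1 miss [D]
  2 | W B3 → L1 miss wb→B1 [D]
  3 | R B4 → L0 miss wb→B0 [-]
  4 | R B0 → L0 miss [-]
  5 | W B5 → L1 miss wb→B3 [D]
  6 | R B4 → L0 miss [-]
  7 | R B4 → L0 hit [-]
  8 | W B2 → L0 miss [D]
  9 | W B3 → L1 miss wb→B5 [D]
  10 | R B3 → L1 hit [D]
  11 | W B0 → L0 miss wb→B2 [D]
  12 | R B3 → L1 hit [D]
  13 | R B3 → L1 hit [D]
  14 | W B3 → L1 hit [D]

WB = [1, 0, 3, 5, 2]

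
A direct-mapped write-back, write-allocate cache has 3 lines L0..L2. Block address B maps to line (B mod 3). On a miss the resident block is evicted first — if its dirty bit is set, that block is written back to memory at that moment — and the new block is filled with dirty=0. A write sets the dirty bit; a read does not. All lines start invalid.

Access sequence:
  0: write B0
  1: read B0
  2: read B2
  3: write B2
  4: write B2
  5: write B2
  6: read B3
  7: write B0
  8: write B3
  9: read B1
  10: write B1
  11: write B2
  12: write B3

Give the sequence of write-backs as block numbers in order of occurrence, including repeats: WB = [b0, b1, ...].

WB = [0, 0]

0: W B0 -> L0 miss  d=D]
1: R B0 -> L0 hit  d=D]
2: R B2 -> L2 miss  d=-]
3: W B2 -> L2 hit  d=D]
4: W B2 -> L2 hit  d=D]
5: W B2 -> L2 hit  d=D]
6: R B3 -> L0 miss wb->B0  d=-]
7: W B0 -> L0 miss  d=D]
8: W B3 -> L0 miss wb->B0  d=D]
9: R B1 -> L1 miss  d=-]
10: W B1 -> L1 hit  d=D]
11: W B2 -> L2 hit  d=D]
12: W B3 -> L0 hit  d=D]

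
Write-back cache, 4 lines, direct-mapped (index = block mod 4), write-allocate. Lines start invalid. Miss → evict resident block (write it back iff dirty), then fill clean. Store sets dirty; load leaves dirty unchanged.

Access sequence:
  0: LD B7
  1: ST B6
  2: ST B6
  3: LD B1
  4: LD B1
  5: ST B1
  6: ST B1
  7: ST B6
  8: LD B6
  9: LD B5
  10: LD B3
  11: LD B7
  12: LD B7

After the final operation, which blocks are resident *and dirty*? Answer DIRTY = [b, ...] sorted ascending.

0: R B7 → L3 miss [-]
1: W B6 → L2 miss [D]
2: W B6 → L2 hit [D]
3: R B1 → L1 miss [-]
4: R B1 → L1 hit [-]
5: W B1 → L1 hit [D]
6: W B1 → L1 hit [D]
7: W B6 → L2 hit [D]
8: R B6 → L2 hit [D]
9: R B5 → L1 miss wb→B1 [-]
10: R B3 → L3 miss [-]
11: R B7 → L3 miss [-]
12: R B7 → L3 hit [-]

DIRTY = [6]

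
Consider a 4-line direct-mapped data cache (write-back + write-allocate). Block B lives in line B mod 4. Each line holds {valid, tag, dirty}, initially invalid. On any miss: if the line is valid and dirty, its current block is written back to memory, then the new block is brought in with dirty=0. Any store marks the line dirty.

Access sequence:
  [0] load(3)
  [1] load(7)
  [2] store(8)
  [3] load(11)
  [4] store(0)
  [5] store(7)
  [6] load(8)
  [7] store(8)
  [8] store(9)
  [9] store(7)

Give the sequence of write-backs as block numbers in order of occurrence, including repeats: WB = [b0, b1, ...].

0: R B3 -> L3 miss  d=-]
1: R B7 -> L3 miss  d=-]
2: W B8 -> L0 miss  d=D]
3: R B11 -> L3 miss  d=-]
4: W B0 -> L0 miss wb->B8  d=D]
5: W B7 -> L3 miss  d=D]
6: R B8 -> L0 miss wb->B0  d=-]
7: W B8 -> L0 hit  d=D]
8: W B9 -> L1 miss  d=D]
9: W B7 -> L3 hit  d=D]

WB = [8, 0]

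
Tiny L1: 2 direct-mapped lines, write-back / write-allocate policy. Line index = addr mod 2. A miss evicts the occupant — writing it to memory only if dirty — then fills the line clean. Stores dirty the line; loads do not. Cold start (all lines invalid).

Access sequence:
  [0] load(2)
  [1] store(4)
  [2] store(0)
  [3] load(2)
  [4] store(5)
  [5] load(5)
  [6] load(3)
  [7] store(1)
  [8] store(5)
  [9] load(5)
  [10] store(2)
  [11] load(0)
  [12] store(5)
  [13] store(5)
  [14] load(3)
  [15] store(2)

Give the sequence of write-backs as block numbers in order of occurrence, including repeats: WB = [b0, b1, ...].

WB = [4, 0, 5, 1, 2, 5]

0: R B2 -> L0 miss  d=-]
1: W B4 -> L0 miss  d=D]
2: W B0 -> L0 miss wb->B4  d=D]
3: R B2 -> L0 miss wb->B0  d=-]
4: W B5 -> L1 miss  d=D]
5: R B5 -> L1 hit  d=D]
6: R B3 -> L1 miss wb->B5  d=-]
7: W B1 -> L1 miss  d=D]
8: W B5 -> L1 miss wb->B1  d=D]
9: R B5 -> L1 hit  d=D]
10: W B2 -> L0 hit  d=D]
11: R B0 -> L0 miss wb->B2  d=-]
12: W B5 -> L1 hit  d=D]
13: W B5 -> L1 hit  d=D]
14: R B3 -> L1 miss wb->B5  d=-]
15: W B2 -> L0 miss  d=D]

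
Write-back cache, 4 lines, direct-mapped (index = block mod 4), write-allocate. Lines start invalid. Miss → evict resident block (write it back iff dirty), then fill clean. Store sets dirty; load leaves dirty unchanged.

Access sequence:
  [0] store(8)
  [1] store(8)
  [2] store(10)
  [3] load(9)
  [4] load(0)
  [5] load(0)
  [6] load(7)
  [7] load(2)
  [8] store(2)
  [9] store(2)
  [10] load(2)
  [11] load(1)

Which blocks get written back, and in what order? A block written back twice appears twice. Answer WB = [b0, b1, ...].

WB = [8, 10]

0: W B8 -> L0 miss  d=D]
1: W B8 -> L0 hit  d=D]
2: W B10 -> L2 miss  d=D]
3: R B9 -> L1 miss  d=-]
4: R B0 -> L0 miss wb->B8  d=-]
5: R B0 -> L0 hit  d=-]
6: R B7 -> L3 miss  d=-]
7: R B2 -> L2 miss wb->B10  d=-]
8: W B2 -> L2 hit  d=D]
9: W B2 -> L2 hit  d=D]
10: R B2 -> L2 hit  d=D]
11: R B1 -> L1 miss  d=-]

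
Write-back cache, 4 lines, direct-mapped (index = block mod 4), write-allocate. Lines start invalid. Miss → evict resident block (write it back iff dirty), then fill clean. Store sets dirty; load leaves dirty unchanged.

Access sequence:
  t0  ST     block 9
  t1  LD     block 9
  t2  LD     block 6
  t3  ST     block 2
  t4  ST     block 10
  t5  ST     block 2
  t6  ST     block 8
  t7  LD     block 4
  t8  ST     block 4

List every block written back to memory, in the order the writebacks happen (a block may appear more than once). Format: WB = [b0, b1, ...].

0: W B9 → L1 miss [D]
1: R B9 → L1 hit [D]
2: R B6 → L2 miss [-]
3: W B2 → L2 miss [D]
4: W B10 → L2 miss wb→B2 [D]
5: W B2 → L2 miss wb→B10 [D]
6: W B8 → L0 miss [D]
7: R B4 → L0 miss wb→B8 [-]
8: W B4 → L0 hit [D]

WB = [2, 10, 8]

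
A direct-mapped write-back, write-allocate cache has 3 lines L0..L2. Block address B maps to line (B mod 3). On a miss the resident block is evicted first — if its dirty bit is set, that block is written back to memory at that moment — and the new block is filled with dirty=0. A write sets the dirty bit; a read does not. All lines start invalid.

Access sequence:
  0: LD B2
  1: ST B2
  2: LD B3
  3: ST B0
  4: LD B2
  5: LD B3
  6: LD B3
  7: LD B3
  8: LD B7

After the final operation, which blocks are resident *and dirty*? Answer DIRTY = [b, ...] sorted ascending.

0: R B2 → L2 miss [-]
1: W B2 → L2 hit [D]
2: R B3 → L0 miss [-]
3: W B0 → L0 miss [D]
4: R B2 → L2 hit [D]
5: R B3 → L0 miss wb→B0 [-]
6: R B3 → L0 hit [-]
7: R B3 → L0 hit [-]
8: R B7 → L1 miss [-]

DIRTY = [2]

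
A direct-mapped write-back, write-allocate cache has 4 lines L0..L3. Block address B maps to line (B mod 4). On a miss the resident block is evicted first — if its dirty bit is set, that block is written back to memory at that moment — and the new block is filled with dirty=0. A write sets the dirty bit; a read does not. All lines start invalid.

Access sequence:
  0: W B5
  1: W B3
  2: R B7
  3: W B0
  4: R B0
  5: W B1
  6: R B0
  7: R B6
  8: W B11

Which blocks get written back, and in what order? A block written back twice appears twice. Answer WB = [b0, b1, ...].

0: W B5 -> L1 miss  d=D]
1: W B3 -> L3 miss  d=D]
2: R B7 -> L3 miss wb->B3  d=-]
3: W B0 -> L0 miss  d=D]
4: R B0 -> L0 hit  d=D]
5: W B1 -> L1 miss wb->B5  d=D]
6: R B0 -> L0 hit  d=D]
7: R B6 -> L2 miss  d=-]
8: W B11 -> L3 miss  d=D]

WB = [3, 5]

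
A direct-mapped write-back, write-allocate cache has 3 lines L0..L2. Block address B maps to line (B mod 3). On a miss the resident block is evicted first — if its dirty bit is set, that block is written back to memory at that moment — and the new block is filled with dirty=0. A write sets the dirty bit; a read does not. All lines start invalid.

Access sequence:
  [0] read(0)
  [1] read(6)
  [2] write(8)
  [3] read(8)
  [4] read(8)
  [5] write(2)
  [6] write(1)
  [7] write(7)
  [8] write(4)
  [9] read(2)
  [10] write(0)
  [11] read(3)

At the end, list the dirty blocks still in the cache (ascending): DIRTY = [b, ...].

  0 | R B0 → L0 miss [-]
  1 | R B6 → L0 miss [-]
  2 | W B8 → L2 miss [D]
  3 | R B8 → L2 hit [D]
  4 | R B8 → L2 hit [D]
  5 | W B2 → L2 miss wb→B8 [D]
  6 | W B1 → L1 miss [D]
  7 | W B7 → L1 miss wb→B1 [D]
  8 | W B4 → L1 miss wb→B7 [D]
  9 | R B2 → L2 hit [D]
  10 | W B0 → L0 miss [D]
  11 | R B3 → L0 miss wb→B0 [-]

DIRTY = [2, 4]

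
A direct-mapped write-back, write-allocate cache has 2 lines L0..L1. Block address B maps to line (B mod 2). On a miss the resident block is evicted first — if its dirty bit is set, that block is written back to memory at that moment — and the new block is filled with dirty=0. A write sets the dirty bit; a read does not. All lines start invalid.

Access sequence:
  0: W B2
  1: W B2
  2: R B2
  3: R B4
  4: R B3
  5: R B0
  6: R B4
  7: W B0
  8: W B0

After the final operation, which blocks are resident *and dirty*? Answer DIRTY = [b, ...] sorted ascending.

0: W B2 -> L0 miss  d=D]
1: W B2 -> L0 hit  d=D]
2: R B2 -> L0 hit  d=D]
3: R B4 -> L0 miss wb->B2  d=-]
4: R B3 -> L1 miss  d=-]
5: R B0 -> L0 miss  d=-]
6: R B4 -> L0 miss  d=-]
7: W B0 -> L0 miss  d=D]
8: W B0 -> L0 hit  d=D]

DIRTY = [0]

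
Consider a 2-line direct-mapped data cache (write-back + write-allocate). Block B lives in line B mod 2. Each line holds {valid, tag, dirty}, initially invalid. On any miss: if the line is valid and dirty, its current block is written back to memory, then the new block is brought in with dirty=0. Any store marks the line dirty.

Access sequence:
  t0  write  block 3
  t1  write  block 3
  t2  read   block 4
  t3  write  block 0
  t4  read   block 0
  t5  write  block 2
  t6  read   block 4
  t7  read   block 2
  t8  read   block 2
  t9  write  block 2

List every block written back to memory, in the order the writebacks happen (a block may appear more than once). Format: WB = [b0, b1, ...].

0: W B3 → L1 miss [D]
1: W B3 → L1 hit [D]
2: R B4 → L0 miss [-]
3: W B0 → L0 miss [D]
4: R B0 → L0 hit [D]
5: W B2 → L0 miss wb→B0 [D]
6: R B4 → L0 miss wb→B2 [-]
7: R B2 → L0 miss [-]
8: R B2 → L0 hit [-]
9: W B2 → L0 hit [D]

WB = [0, 2]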